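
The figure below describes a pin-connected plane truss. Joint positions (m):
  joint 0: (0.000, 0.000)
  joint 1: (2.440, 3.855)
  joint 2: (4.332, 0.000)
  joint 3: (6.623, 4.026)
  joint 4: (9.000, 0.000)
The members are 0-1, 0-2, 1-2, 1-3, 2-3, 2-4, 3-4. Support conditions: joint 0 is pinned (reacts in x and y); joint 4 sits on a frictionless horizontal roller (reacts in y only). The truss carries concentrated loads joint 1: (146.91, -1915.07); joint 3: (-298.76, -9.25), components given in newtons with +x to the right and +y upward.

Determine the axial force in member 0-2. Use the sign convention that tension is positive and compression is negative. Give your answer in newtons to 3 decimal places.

777.967

N=5 nodes, M=7 members, R=3 reactions → 2N=10, M+R=10
member 0 (0-1): L=4.5623, (cx,cy)=(0.5348,0.8450)
member 1 (0-2): L=4.3320, (cx,cy)=(1.0000,0.0000)
member 2 (1-2): L=4.2943, (cx,cy)=(0.4406,-0.8977)
member 3 (1-3): L=4.1865, (cx,cy)=(0.9992,0.0408)
member 4 (2-3): L=4.6322, (cx,cy)=(0.4946,0.8691)
member 5 (2-4): L=4.6680, (cx,cy)=(1.0000,0.0000)
member 6 (3-4): L=4.6753, (cx,cy)=(0.5084,-0.8611)
solve A·x = −loads:
  F[0-1] = -1738.5697 N (compression)
  F[0-2] = +777.9673 N (tension)
  F[1-2] = -535.1536 N (compression)
  F[1-3] = -841.6475 N (compression)
  F[2-3] = +552.7499 N (tension)
  F[2-4] = +268.8058 N (tension)
  F[3-4] = -528.7162 N (compression)
  Rx@0 = +151.8500 N
  Ry@0 = +1469.0351 N
  Ry@4 = +455.2849 N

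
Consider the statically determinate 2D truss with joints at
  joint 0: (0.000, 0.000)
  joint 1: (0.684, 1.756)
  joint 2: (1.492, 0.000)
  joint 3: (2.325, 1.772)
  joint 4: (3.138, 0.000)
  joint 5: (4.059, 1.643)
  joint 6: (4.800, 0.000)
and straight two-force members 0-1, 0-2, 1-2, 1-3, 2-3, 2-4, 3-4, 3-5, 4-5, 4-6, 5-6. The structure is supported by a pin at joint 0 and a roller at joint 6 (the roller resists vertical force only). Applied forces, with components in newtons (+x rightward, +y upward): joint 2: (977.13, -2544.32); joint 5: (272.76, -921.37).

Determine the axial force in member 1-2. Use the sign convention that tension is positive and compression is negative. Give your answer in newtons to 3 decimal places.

N=7 nodes, M=11 members, R=3 reactions → 2N=14, M+R=14
member 0 (0-1): L=1.8845, (cx,cy)=(0.3630,0.9318)
member 1 (0-2): L=1.4920, (cx,cy)=(1.0000,0.0000)
member 2 (1-2): L=1.9330, (cx,cy)=(0.4180,-0.9084)
member 3 (1-3): L=1.6411, (cx,cy)=(1.0000,0.0097)
member 4 (2-3): L=1.9580, (cx,cy)=(0.4254,0.9050)
member 5 (2-4): L=1.6460, (cx,cy)=(1.0000,0.0000)
member 6 (3-4): L=1.9496, (cx,cy)=(0.4170,-0.9089)
member 7 (3-5): L=1.7388, (cx,cy)=(0.9972,-0.0742)
member 8 (4-5): L=1.8835, (cx,cy)=(0.4890,0.8723)
member 9 (4-6): L=1.6620, (cx,cy)=(1.0000,0.0000)
member 10 (5-6): L=1.8024, (cx,cy)=(0.4111,-0.9116)
solve A·x = −loads:
  F[0-1] = -1934.2382 N (compression)
  F[0-2] = +1951.9379 N (tension)
  F[1-2] = +1967.6177 N (tension)
  F[1-3] = -1524.6005 N (compression)
  F[2-3] = +836.3064 N (tension)
  F[2-4] = +1441.4998 N (tension)
  F[3-4] = -746.1599 N (compression)
  F[3-5] = -859.9551 N (compression)
  F[4-5] = +777.4718 N (tension)
  F[4-6] = +750.1808 N (tension)
  F[5-6] = -1824.6989 N (compression)
  Rx@0 = -1249.8900 N
  Ry@0 = +1802.3336 N
  Ry@6 = +1663.3564 N

1967.618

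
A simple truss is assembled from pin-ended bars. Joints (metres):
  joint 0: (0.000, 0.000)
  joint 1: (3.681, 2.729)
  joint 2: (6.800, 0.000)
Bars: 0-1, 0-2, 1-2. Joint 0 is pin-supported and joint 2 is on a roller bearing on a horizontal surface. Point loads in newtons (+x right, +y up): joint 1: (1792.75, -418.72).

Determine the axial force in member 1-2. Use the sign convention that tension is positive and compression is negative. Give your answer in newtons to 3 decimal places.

-1436.832

N=3 nodes, M=3 members, R=3 reactions → 2N=6, M+R=6
member 0 (0-1): L=4.5823, (cx,cy)=(0.8033,0.5956)
member 1 (0-2): L=6.8000, (cx,cy)=(1.0000,0.0000)
member 2 (1-2): L=4.1443, (cx,cy)=(0.7526,-0.6585)
solve A·x = −loads:
  F[0-1] = +885.5850 N (tension)
  F[0-2] = +1081.3475 N (tension)
  F[1-2] = -1436.8317 N (compression)
  Rx@0 = -1792.7500 N
  Ry@0 = -527.4157 N
  Ry@2 = +946.1357 N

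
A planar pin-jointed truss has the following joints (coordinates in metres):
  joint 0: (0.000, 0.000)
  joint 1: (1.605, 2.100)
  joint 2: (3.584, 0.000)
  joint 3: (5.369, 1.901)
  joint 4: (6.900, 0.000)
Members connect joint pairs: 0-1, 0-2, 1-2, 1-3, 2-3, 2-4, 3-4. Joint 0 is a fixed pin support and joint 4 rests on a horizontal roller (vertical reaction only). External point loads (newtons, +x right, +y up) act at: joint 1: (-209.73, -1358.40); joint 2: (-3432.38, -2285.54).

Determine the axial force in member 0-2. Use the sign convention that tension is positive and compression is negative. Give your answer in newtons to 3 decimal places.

N=5 nodes, M=7 members, R=3 reactions → 2N=10, M+R=10
member 0 (0-1): L=2.6431, (cx,cy)=(0.6072,0.7945)
member 1 (0-2): L=3.5840, (cx,cy)=(1.0000,0.0000)
member 2 (1-2): L=2.8856, (cx,cy)=(0.6858,-0.7278)
member 3 (1-3): L=3.7693, (cx,cy)=(0.9986,-0.0528)
member 4 (2-3): L=2.6077, (cx,cy)=(0.6845,0.7290)
member 5 (2-4): L=3.3160, (cx,cy)=(1.0000,0.0000)
member 6 (3-4): L=2.4409, (cx,cy)=(0.6272,-0.7788)
solve A·x = −loads:
  F[0-1] = -2774.8105 N (compression)
  F[0-2] = -1957.1356 N (compression)
  F[1-2] = +1336.5588 N (tension)
  F[1-3] = -2395.2362 N (compression)
  F[2-3] = +1800.8847 N (tension)
  F[2-4] = +1159.1632 N (tension)
  F[3-4] = -1848.0383 N (compression)
  Rx@0 = +3642.1100 N
  Ry@0 = +2204.6394 N
  Ry@4 = +1439.3006 N

-1957.136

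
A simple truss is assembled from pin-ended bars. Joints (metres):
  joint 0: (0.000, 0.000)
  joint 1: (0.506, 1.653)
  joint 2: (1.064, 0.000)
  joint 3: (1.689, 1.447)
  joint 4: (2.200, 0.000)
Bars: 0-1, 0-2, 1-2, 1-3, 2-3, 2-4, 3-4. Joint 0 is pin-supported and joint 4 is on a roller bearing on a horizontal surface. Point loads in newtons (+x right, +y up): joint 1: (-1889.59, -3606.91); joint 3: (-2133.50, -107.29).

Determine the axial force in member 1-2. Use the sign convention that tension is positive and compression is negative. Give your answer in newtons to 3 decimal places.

N=5 nodes, M=7 members, R=3 reactions → 2N=10, M+R=10
member 0 (0-1): L=1.7287, (cx,cy)=(0.2927,0.9562)
member 1 (0-2): L=1.0640, (cx,cy)=(1.0000,0.0000)
member 2 (1-2): L=1.7446, (cx,cy)=(0.3198,-0.9475)
member 3 (1-3): L=1.2008, (cx,cy)=(0.9852,-0.1716)
member 4 (2-3): L=1.5762, (cx,cy)=(0.3965,0.9180)
member 5 (2-4): L=1.1360, (cx,cy)=(1.0000,0.0000)
member 6 (3-4): L=1.5346, (cx,cy)=(0.3330,-0.9429)
solve A·x = −loads:
  F[0-1] = -5882.9245 N (compression)
  F[0-2] = -2301.1375 N (compression)
  F[1-2] = +2230.5655 N (tension)
  F[1-3] = -553.9917 N (compression)
  F[2-3] = -2302.1144 N (compression)
  F[2-4] = -674.8843 N (compression)
  F[3-4] = +2026.7371 N (tension)
  Rx@0 = +4023.0900 N
  Ry@0 = +5625.2716 N
  Ry@4 = -1911.0716 N

2230.565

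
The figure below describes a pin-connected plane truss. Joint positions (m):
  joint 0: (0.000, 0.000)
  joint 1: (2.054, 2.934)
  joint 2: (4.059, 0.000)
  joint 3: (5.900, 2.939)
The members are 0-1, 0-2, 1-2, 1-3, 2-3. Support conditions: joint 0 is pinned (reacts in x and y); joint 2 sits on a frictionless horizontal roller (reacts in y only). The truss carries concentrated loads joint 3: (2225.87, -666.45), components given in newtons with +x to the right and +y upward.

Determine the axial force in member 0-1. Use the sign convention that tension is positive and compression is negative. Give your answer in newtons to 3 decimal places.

N=4 nodes, M=5 members, R=3 reactions → 2N=8, M+R=8
member 0 (0-1): L=3.5815, (cx,cy)=(0.5735,0.8192)
member 1 (0-2): L=4.0590, (cx,cy)=(1.0000,0.0000)
member 2 (1-2): L=3.5536, (cx,cy)=(0.5642,-0.8256)
member 3 (1-3): L=3.8460, (cx,cy)=(1.0000,0.0013)
member 4 (2-3): L=3.4680, (cx,cy)=(0.5309,0.8475)
solve A·x = −loads:
  F[0-1] = +2336.3616 N (tension)
  F[0-2] = +885.9671 N (tension)
  F[1-2] = -2314.0122 N (compression)
  F[1-3] = +2645.4932 N (tension)
  F[2-3] = -790.4641 N (compression)
  Rx@0 = -2225.8700 N
  Ry@0 = -1913.9607 N
  Ry@2 = +2580.4107 N

2336.362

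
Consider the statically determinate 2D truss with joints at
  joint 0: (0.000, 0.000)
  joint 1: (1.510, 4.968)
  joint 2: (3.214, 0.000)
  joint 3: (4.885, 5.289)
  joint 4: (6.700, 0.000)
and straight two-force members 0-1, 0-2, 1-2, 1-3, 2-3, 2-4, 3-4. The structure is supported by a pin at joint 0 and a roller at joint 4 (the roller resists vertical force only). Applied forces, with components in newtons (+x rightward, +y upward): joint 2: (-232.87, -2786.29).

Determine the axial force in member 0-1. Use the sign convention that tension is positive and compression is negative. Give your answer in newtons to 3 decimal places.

-1515.187

N=5 nodes, M=7 members, R=3 reactions → 2N=10, M+R=10
member 0 (0-1): L=5.1924, (cx,cy)=(0.2908,0.9568)
member 1 (0-2): L=3.2140, (cx,cy)=(1.0000,0.0000)
member 2 (1-2): L=5.2521, (cx,cy)=(0.3244,-0.9459)
member 3 (1-3): L=3.3902, (cx,cy)=(0.9955,0.0947)
member 4 (2-3): L=5.5467, (cx,cy)=(0.3013,0.9535)
member 5 (2-4): L=3.4860, (cx,cy)=(1.0000,0.0000)
member 6 (3-4): L=5.5918, (cx,cy)=(0.3246,-0.9459)
solve A·x = −loads:
  F[0-1] = -1515.1872 N (compression)
  F[0-2] = +207.7602 N (tension)
  F[1-2] = +1441.2836 N (tension)
  F[1-3] = -912.3407 N (compression)
  F[2-3] = +1492.3010 N (tension)
  F[2-4] = +458.6701 N (tension)
  F[3-4] = -1413.0974 N (compression)
  Rx@0 = +232.8700 N
  Ry@0 = +1449.7025 N
  Ry@4 = +1336.5875 N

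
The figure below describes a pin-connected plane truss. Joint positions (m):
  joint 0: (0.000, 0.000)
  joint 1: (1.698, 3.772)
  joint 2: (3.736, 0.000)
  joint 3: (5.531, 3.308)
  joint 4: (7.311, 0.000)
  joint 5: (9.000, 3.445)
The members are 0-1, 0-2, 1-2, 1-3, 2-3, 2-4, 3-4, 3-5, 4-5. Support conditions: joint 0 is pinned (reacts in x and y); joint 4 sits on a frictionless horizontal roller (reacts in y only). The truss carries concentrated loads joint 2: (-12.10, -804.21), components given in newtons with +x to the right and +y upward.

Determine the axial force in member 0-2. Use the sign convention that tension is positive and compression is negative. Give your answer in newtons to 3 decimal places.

164.925

N=6 nodes, M=9 members, R=3 reactions → 2N=12, M+R=12
member 0 (0-1): L=4.1366, (cx,cy)=(0.4105,0.9119)
member 1 (0-2): L=3.7360, (cx,cy)=(1.0000,0.0000)
member 2 (1-2): L=4.2874, (cx,cy)=(0.4754,-0.8798)
member 3 (1-3): L=3.8610, (cx,cy)=(0.9928,-0.1202)
member 4 (2-3): L=3.7636, (cx,cy)=(0.4769,0.8789)
member 5 (2-4): L=3.5750, (cx,cy)=(1.0000,0.0000)
member 6 (3-4): L=3.7565, (cx,cy)=(0.4738,-0.8806)
member 7 (3-5): L=3.4717, (cx,cy)=(0.9992,0.0395)
member 8 (4-5): L=3.8368, (cx,cy)=(0.4402,0.8979)
solve A·x = −loads:
  F[0-1] = -431.2580 N (compression)
  F[0-2] = +164.9251 N (tension)
  F[1-2] = +504.3212 N (tension)
  F[1-3] = -419.7972 N (compression)
  F[2-3] = +410.1650 N (tension)
  F[2-4] = +221.1333 N (tension)
  F[3-4] = -466.6777 N (compression)
  F[3-5] = -0.0000 N (compression)
  F[4-5] = +0.0000 N (tension)
  Rx@0 = +12.1000 N
  Ry@0 = +393.2500 N
  Ry@4 = +410.9600 N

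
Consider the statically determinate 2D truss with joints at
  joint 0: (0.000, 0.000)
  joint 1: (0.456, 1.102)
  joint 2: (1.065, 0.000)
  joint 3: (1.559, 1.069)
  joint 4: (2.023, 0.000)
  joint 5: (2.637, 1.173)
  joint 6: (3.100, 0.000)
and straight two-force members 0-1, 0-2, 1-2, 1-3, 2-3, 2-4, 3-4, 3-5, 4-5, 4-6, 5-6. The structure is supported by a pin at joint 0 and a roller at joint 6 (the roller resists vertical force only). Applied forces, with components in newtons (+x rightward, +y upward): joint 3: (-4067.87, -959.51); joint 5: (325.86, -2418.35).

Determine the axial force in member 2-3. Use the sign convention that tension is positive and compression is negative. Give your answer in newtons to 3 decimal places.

N=7 nodes, M=11 members, R=3 reactions → 2N=14, M+R=14
member 0 (0-1): L=1.1926, (cx,cy)=(0.3824,0.9240)
member 1 (0-2): L=1.0650, (cx,cy)=(1.0000,0.0000)
member 2 (1-2): L=1.2591, (cx,cy)=(0.4837,-0.8752)
member 3 (1-3): L=1.1035, (cx,cy)=(0.9996,-0.0299)
member 4 (2-3): L=1.1776, (cx,cy)=(0.4195,0.9078)
member 5 (2-4): L=0.9580, (cx,cy)=(1.0000,0.0000)
member 6 (3-4): L=1.1654, (cx,cy)=(0.3982,-0.9173)
member 7 (3-5): L=1.0830, (cx,cy)=(0.9954,0.0960)
member 8 (4-5): L=1.3240, (cx,cy)=(0.4638,0.8860)
member 9 (4-6): L=1.0770, (cx,cy)=(1.0000,0.0000)
member 10 (5-6): L=1.2611, (cx,cy)=(0.3671,-0.9302)
solve A·x = −loads:
  F[0-1] = -2291.7542 N (compression)
  F[0-2] = -2865.7537 N (compression)
  F[1-2] = +2490.6009 N (tension)
  F[1-3] = -2081.8565 N (compression)
  F[2-3] = -2401.3796 N (compression)
  F[2-4] = -653.7325 N (compression)
  F[3-4] = +1310.6402 N (tension)
  F[3-5] = +459.8716 N (tension)
  F[4-5] = -1357.0187 N (compression)
  F[4-6] = +497.4351 N (tension)
  F[5-6] = -1354.8609 N (compression)
  Rx@0 = +3742.0100 N
  Ry@0 = +2117.6194 N
  Ry@6 = +1260.2406 N

-2401.380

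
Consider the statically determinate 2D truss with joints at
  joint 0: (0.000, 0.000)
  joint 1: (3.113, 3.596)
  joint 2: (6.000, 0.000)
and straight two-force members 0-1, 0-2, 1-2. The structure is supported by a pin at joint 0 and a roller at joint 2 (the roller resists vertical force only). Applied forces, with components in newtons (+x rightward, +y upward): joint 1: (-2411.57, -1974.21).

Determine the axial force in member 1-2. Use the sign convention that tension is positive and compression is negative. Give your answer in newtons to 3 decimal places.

N=3 nodes, M=3 members, R=3 reactions → 2N=6, M+R=6
member 0 (0-1): L=4.7563, (cx,cy)=(0.6545,0.7561)
member 1 (0-2): L=6.0000, (cx,cy)=(1.0000,0.0000)
member 2 (1-2): L=4.6115, (cx,cy)=(0.6260,-0.7798)
solve A·x = −loads:
  F[0-1] = -3168.0938 N (compression)
  F[0-2] = -338.0330 N (compression)
  F[1-2] = +539.9518 N (tension)
  Rx@0 = +2411.5700 N
  Ry@0 = +2395.2583 N
  Ry@2 = -421.0483 N

539.952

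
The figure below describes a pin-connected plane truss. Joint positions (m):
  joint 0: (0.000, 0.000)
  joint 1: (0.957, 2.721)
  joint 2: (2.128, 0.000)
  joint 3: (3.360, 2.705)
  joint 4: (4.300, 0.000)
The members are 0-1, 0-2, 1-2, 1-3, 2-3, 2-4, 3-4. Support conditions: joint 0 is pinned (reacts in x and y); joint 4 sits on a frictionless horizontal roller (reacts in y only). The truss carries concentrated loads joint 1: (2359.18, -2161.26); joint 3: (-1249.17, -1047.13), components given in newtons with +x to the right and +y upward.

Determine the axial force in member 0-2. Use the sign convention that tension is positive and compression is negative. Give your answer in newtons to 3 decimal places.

N=5 nodes, M=7 members, R=3 reactions → 2N=10, M+R=10
member 0 (0-1): L=2.8844, (cx,cy)=(0.3318,0.9434)
member 1 (0-2): L=2.1280, (cx,cy)=(1.0000,0.0000)
member 2 (1-2): L=2.9623, (cx,cy)=(0.3953,-0.9186)
member 3 (1-3): L=2.4031, (cx,cy)=(1.0000,-0.0067)
member 4 (2-3): L=2.9723, (cx,cy)=(0.4145,0.9101)
member 5 (2-4): L=2.1720, (cx,cy)=(1.0000,0.0000)
member 6 (3-4): L=2.8637, (cx,cy)=(0.3282,-0.9446)
solve A·x = −loads:
  F[0-1] = -1274.2922 N (compression)
  F[0-2] = +1532.8026 N (tension)
  F[1-2] = -1026.9773 N (compression)
  F[1-3] = -2376.0570 N (compression)
  F[2-3] = +1036.5639 N (tension)
  F[2-4] = +697.1918 N (tension)
  F[3-4] = -2123.9676 N (compression)
  Rx@0 = -1110.0100 N
  Ry@0 = +1202.1094 N
  Ry@4 = +2006.2806 N

1532.803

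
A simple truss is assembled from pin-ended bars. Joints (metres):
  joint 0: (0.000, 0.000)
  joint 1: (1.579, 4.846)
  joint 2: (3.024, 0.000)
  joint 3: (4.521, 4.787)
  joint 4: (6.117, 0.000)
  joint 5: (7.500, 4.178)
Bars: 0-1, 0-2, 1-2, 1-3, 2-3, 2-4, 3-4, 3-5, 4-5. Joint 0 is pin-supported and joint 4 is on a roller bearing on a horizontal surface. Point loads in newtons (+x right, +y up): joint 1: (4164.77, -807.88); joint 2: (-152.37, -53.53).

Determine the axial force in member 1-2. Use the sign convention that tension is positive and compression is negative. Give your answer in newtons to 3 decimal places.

-3584.843

N=6 nodes, M=9 members, R=3 reactions → 2N=12, M+R=12
member 0 (0-1): L=5.0968, (cx,cy)=(0.3098,0.9508)
member 1 (0-2): L=3.0240, (cx,cy)=(1.0000,0.0000)
member 2 (1-2): L=5.0569, (cx,cy)=(0.2858,-0.9583)
member 3 (1-3): L=2.9426, (cx,cy)=(0.9998,-0.0201)
member 4 (2-3): L=5.0156, (cx,cy)=(0.2985,0.9544)
member 5 (2-4): L=3.0930, (cx,cy)=(1.0000,0.0000)
member 6 (3-4): L=5.0460, (cx,cy)=(0.3163,-0.9487)
member 7 (3-5): L=3.0406, (cx,cy)=(0.9797,-0.2003)
member 8 (4-5): L=4.4010, (cx,cy)=(0.3143,0.9493)
solve A·x = −loads:
  F[0-1] = +2811.3173 N (tension)
  F[0-2] = +3141.4407 N (tension)
  F[1-2] = -3584.8428 N (compression)
  F[1-3] = -2269.8947 N (compression)
  F[2-3] = +3655.5187 N (tension)
  F[2-4] = +1178.3831 N (tension)
  F[3-4] = -3725.6742 N (compression)
  F[3-5] = +0.0000 N (tension)
  F[4-5] = -0.0000 N (compression)
  Rx@0 = -4012.4000 N
  Ry@0 = -2673.0011 N
  Ry@4 = +3534.4111 N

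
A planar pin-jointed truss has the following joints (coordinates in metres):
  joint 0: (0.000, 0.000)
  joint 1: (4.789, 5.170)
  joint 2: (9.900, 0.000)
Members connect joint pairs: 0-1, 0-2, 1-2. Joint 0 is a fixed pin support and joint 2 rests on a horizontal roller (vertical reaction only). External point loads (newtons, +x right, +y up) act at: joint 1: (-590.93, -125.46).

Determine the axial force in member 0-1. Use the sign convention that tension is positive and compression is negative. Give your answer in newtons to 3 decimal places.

N=3 nodes, M=3 members, R=3 reactions → 2N=6, M+R=6
member 0 (0-1): L=7.0472, (cx,cy)=(0.6796,0.7336)
member 1 (0-2): L=9.9000, (cx,cy)=(1.0000,0.0000)
member 2 (1-2): L=7.2699, (cx,cy)=(0.7030,-0.7112)
solve A·x = −loads:
  F[0-1] = -508.9367 N (compression)
  F[0-2] = -245.0780 N (compression)
  F[1-2] = +348.5988 N (tension)
  Rx@0 = +590.9300 N
  Ry@0 = +373.3671 N
  Ry@2 = -247.9071 N

-508.937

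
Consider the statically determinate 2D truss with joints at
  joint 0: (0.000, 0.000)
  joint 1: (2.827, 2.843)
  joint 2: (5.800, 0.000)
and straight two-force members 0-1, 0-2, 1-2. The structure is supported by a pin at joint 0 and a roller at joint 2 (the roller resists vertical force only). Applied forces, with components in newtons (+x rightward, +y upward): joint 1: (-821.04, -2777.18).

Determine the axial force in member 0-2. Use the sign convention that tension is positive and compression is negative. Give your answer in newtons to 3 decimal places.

994.679

N=3 nodes, M=3 members, R=3 reactions → 2N=6, M+R=6
member 0 (0-1): L=4.0093, (cx,cy)=(0.7051,0.7091)
member 1 (0-2): L=5.8000, (cx,cy)=(1.0000,0.0000)
member 2 (1-2): L=4.1136, (cx,cy)=(0.7227,-0.6911)
solve A·x = −loads:
  F[0-1] = -2575.0911 N (compression)
  F[0-2] = +994.6789 N (tension)
  F[1-2] = -1376.2770 N (compression)
  Rx@0 = +821.0400 N
  Ry@0 = +1825.9953 N
  Ry@2 = +951.1847 N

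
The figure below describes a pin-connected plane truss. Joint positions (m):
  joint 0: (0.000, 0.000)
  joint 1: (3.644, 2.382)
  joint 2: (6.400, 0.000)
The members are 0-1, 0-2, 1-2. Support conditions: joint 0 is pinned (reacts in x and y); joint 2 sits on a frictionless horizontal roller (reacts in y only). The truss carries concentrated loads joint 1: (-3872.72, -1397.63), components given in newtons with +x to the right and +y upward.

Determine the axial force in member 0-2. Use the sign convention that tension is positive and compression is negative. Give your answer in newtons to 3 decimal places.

N=3 nodes, M=3 members, R=3 reactions → 2N=6, M+R=6
member 0 (0-1): L=4.3535, (cx,cy)=(0.8370,0.5472)
member 1 (0-2): L=6.4000, (cx,cy)=(1.0000,0.0000)
member 2 (1-2): L=3.6427, (cx,cy)=(0.7566,-0.6539)
solve A·x = −loads:
  F[0-1] = -3734.3162 N (compression)
  F[0-2] = -746.9690 N (compression)
  F[1-2] = +987.3020 N (tension)
  Rx@0 = +3872.7200 N
  Ry@0 = +2043.2324 N
  Ry@2 = -645.6024 N

-746.969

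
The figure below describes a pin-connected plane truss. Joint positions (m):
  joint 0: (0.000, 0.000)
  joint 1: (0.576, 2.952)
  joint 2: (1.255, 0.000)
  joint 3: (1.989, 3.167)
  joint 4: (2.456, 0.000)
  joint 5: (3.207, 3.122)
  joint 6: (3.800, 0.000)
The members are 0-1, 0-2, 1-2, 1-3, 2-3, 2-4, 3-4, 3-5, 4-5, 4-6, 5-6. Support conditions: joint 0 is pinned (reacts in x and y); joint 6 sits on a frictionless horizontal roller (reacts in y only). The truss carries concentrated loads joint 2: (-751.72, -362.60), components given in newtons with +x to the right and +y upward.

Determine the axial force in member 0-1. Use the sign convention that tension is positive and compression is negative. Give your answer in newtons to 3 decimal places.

-247.426

N=7 nodes, M=11 members, R=3 reactions → 2N=14, M+R=14
member 0 (0-1): L=3.0077, (cx,cy)=(0.1915,0.9815)
member 1 (0-2): L=1.2550, (cx,cy)=(1.0000,0.0000)
member 2 (1-2): L=3.0291, (cx,cy)=(0.2242,-0.9746)
member 3 (1-3): L=1.4293, (cx,cy)=(0.9886,0.1504)
member 4 (2-3): L=3.2509, (cx,cy)=(0.2258,0.9742)
member 5 (2-4): L=1.2010, (cx,cy)=(1.0000,0.0000)
member 6 (3-4): L=3.2012, (cx,cy)=(0.1459,-0.9893)
member 7 (3-5): L=1.2188, (cx,cy)=(0.9993,-0.0369)
member 8 (4-5): L=3.2111, (cx,cy)=(0.2339,0.9723)
member 9 (4-6): L=1.3440, (cx,cy)=(1.0000,0.0000)
member 10 (5-6): L=3.1778, (cx,cy)=(0.1866,-0.9824)
solve A·x = −loads:
  F[0-1] = -247.4263 N (compression)
  F[0-2] = -704.3353 N (compression)
  F[1-2] = +233.6135 N (tension)
  F[1-3] = -100.8997 N (compression)
  F[2-3] = +138.5080 N (tension)
  F[2-4] = +68.4791 N (tension)
  F[3-4] = -119.1401 N (compression)
  F[3-5] = -51.1338 N (compression)
  F[4-5] = +121.2277 N (tension)
  F[4-6] = +22.7462 N (tension)
  F[5-6] = -121.8945 N (compression)
  Rx@0 = +751.7200 N
  Ry@0 = +242.8466 N
  Ry@6 = +119.7534 N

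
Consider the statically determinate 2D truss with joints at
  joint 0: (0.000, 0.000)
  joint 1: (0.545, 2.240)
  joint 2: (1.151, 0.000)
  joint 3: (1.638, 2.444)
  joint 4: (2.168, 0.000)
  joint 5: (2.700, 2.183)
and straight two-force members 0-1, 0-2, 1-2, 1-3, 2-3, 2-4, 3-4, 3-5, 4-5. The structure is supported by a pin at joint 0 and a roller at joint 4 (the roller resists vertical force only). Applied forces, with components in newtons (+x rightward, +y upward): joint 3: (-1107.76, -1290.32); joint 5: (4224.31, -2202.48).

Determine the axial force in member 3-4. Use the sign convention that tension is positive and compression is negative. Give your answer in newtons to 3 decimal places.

-5754.789

N=6 nodes, M=9 members, R=3 reactions → 2N=12, M+R=12
member 0 (0-1): L=2.3053, (cx,cy)=(0.2364,0.9717)
member 1 (0-2): L=1.1510, (cx,cy)=(1.0000,0.0000)
member 2 (1-2): L=2.3205, (cx,cy)=(0.2611,-0.9653)
member 3 (1-3): L=1.1119, (cx,cy)=(0.9830,0.1835)
member 4 (2-3): L=2.4920, (cx,cy)=(0.1954,0.9807)
member 5 (2-4): L=1.0170, (cx,cy)=(1.0000,0.0000)
member 6 (3-4): L=2.5008, (cx,cy)=(0.2119,-0.9773)
member 7 (3-5): L=1.0936, (cx,cy)=(0.9711,-0.2387)
member 8 (4-5): L=2.2469, (cx,cy)=(0.2368,0.9716)
solve A·x = −loads:
  F[0-1] = +3323.9969 N (tension)
  F[0-2] = +2330.7341 N (tension)
  F[1-2] = -3040.4213 N (compression)
  F[1-3] = +1607.0964 N (tension)
  F[2-3] = +2992.6147 N (tension)
  F[2-4] = +951.9133 N (tension)
  F[3-4] = -5754.7888 N (compression)
  F[3-5] = +4625.6868 N (tension)
  F[4-5] = -1130.6594 N (compression)
  Rx@0 = -3116.5500 N
  Ry@0 = -3229.7754 N
  Ry@4 = +6722.5754 N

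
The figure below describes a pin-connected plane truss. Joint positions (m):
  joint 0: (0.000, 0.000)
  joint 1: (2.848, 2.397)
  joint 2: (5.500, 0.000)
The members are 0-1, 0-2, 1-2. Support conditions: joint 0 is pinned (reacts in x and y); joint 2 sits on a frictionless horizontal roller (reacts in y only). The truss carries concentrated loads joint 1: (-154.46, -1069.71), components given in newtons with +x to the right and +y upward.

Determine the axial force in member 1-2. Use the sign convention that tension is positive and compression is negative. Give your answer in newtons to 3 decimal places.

-725.682

N=3 nodes, M=3 members, R=3 reactions → 2N=6, M+R=6
member 0 (0-1): L=3.7225, (cx,cy)=(0.7651,0.6439)
member 1 (0-2): L=5.5000, (cx,cy)=(1.0000,0.0000)
member 2 (1-2): L=3.5747, (cx,cy)=(0.7419,-0.6705)
solve A·x = −loads:
  F[0-1] = -905.5521 N (compression)
  F[0-2] = +538.3646 N (tension)
  F[1-2] = -725.6824 N (compression)
  Rx@0 = +154.4600 N
  Ry@0 = +583.1112 N
  Ry@2 = +486.5988 N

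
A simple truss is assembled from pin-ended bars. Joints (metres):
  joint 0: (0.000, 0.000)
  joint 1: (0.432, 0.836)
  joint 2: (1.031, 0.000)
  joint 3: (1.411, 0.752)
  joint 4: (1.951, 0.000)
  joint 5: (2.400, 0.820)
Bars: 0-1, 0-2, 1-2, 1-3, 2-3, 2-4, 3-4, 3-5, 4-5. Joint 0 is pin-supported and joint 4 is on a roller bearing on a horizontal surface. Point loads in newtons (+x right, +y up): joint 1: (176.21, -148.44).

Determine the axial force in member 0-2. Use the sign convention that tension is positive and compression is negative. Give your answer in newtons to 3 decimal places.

196.914

N=6 nodes, M=9 members, R=3 reactions → 2N=12, M+R=12
member 0 (0-1): L=0.9410, (cx,cy)=(0.4591,0.8884)
member 1 (0-2): L=1.0310, (cx,cy)=(1.0000,0.0000)
member 2 (1-2): L=1.0284, (cx,cy)=(0.5824,-0.8129)
member 3 (1-3): L=0.9826, (cx,cy)=(0.9963,-0.0855)
member 4 (2-3): L=0.8426, (cx,cy)=(0.4510,0.8925)
member 5 (2-4): L=0.9200, (cx,cy)=(1.0000,0.0000)
member 6 (3-4): L=0.9258, (cx,cy)=(0.5833,-0.8123)
member 7 (3-5): L=0.9913, (cx,cy)=(0.9976,0.0686)
member 8 (4-5): L=0.9349, (cx,cy)=(0.4803,0.8771)
solve A·x = −loads:
  F[0-1] = -45.0992 N (compression)
  F[0-2] = +196.9140 N (tension)
  F[1-2] = -119.9080 N (compression)
  F[1-3] = -127.5424 N (compression)
  F[2-3] = +109.2084 N (tension)
  F[2-4] = +77.8217 N (tension)
  F[3-4] = -133.4209 N (compression)
  F[3-5] = -0.0000 N (compression)
  F[4-5] = +0.0000 N (tension)
  Rx@0 = -176.2100 N
  Ry@0 = +40.0660 N
  Ry@4 = +108.3740 N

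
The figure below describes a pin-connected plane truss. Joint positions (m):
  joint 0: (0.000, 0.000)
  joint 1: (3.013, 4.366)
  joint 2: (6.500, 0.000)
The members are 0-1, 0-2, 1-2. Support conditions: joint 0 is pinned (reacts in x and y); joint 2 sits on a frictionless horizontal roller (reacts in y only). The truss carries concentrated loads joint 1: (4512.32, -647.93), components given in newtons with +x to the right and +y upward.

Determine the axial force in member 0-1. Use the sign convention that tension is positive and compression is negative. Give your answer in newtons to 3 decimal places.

3260.233

N=3 nodes, M=3 members, R=3 reactions → 2N=6, M+R=6
member 0 (0-1): L=5.3047, (cx,cy)=(0.5680,0.8230)
member 1 (0-2): L=6.5000, (cx,cy)=(1.0000,0.0000)
member 2 (1-2): L=5.5876, (cx,cy)=(0.6241,-0.7814)
solve A·x = −loads:
  F[0-1] = +3260.2334 N (tension)
  F[0-2] = +2660.5595 N (tension)
  F[1-2] = -4263.2942 N (compression)
  Rx@0 = -4512.3200 N
  Ry@0 = -2683.3011 N
  Ry@2 = +3331.2311 N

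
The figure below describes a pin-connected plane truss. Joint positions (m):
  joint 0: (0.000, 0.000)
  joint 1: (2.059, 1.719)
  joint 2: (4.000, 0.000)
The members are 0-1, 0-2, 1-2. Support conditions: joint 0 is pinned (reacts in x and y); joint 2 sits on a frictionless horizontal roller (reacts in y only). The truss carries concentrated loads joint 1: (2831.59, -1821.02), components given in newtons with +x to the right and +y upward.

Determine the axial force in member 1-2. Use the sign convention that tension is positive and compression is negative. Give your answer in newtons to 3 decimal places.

N=3 nodes, M=3 members, R=3 reactions → 2N=6, M+R=6
member 0 (0-1): L=2.6822, (cx,cy)=(0.7676,0.6409)
member 1 (0-2): L=4.0000, (cx,cy)=(1.0000,0.0000)
member 2 (1-2): L=2.5928, (cx,cy)=(0.7486,-0.6630)
solve A·x = −loads:
  F[0-1] = +519.9497 N (tension)
  F[0-2] = +2432.4556 N (tension)
  F[1-2] = -3249.2484 N (compression)
  Rx@0 = -2831.5900 N
  Ry@0 = -333.2258 N
  Ry@2 = +2154.2458 N

-3249.248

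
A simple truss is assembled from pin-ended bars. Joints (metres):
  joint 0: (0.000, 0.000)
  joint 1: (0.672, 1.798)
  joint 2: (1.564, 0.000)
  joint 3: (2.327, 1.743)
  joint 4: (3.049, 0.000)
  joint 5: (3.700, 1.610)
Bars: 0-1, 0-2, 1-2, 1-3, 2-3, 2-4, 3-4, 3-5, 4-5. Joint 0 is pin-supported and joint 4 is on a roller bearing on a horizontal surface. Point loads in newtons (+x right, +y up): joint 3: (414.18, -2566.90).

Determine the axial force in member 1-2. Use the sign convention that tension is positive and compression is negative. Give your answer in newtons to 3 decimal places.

426.397

N=6 nodes, M=9 members, R=3 reactions → 2N=12, M+R=12
member 0 (0-1): L=1.9195, (cx,cy)=(0.3501,0.9367)
member 1 (0-2): L=1.5640, (cx,cy)=(1.0000,0.0000)
member 2 (1-2): L=2.0071, (cx,cy)=(0.4444,-0.8958)
member 3 (1-3): L=1.6559, (cx,cy)=(0.9994,-0.0332)
member 4 (2-3): L=1.9027, (cx,cy)=(0.4010,0.9161)
member 5 (2-4): L=1.4850, (cx,cy)=(1.0000,0.0000)
member 6 (3-4): L=1.8866, (cx,cy)=(0.3827,-0.9239)
member 7 (3-5): L=1.3794, (cx,cy)=(0.9953,-0.0964)
member 8 (4-5): L=1.7366, (cx,cy)=(0.3749,0.9271)
solve A·x = −loads:
  F[0-1] = -396.1379 N (compression)
  F[0-2] = +552.8661 N (tension)
  F[1-2] = +426.3974 N (tension)
  F[1-3] = -328.3674 N (compression)
  F[2-3] = -416.9694 N (compression)
  F[2-4] = +909.5759 N (tension)
  F[3-4] = -2376.7639 N (compression)
  F[3-5] = +0.0000 N (tension)
  F[4-5] = -0.0000 N (compression)
  Rx@0 = -414.1800 N
  Ry@0 = +371.0679 N
  Ry@4 = +2195.8321 N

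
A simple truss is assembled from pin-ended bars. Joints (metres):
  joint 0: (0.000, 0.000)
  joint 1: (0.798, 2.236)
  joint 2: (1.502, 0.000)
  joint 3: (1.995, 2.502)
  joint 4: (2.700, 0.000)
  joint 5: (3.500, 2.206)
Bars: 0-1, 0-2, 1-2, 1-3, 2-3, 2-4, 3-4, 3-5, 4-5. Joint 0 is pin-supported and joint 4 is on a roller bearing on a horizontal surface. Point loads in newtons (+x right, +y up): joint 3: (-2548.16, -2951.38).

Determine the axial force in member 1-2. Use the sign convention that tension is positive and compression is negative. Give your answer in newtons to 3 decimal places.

N=6 nodes, M=9 members, R=3 reactions → 2N=12, M+R=12
member 0 (0-1): L=2.3741, (cx,cy)=(0.3361,0.9418)
member 1 (0-2): L=1.5020, (cx,cy)=(1.0000,0.0000)
member 2 (1-2): L=2.3442, (cx,cy)=(0.3003,-0.9538)
member 3 (1-3): L=1.2262, (cx,cy)=(0.9762,0.2169)
member 4 (2-3): L=2.5501, (cx,cy)=(0.1933,0.9811)
member 5 (2-4): L=1.1980, (cx,cy)=(1.0000,0.0000)
member 6 (3-4): L=2.5994, (cx,cy)=(0.2712,-0.9625)
member 7 (3-5): L=1.5338, (cx,cy)=(0.9812,-0.1930)
member 8 (4-5): L=2.3466, (cx,cy)=(0.3409,0.9401)
solve A·x = −loads:
  F[0-1] = -3325.4117 N (compression)
  F[0-2] = -1430.4129 N (compression)
  F[1-2] = +2825.4070 N (tension)
  F[1-3] = -2014.2227 N (compression)
  F[2-3] = -2746.8060 N (compression)
  F[2-4] = -50.8753 N (compression)
  F[3-4] = +187.5838 N (tension)
  F[3-5] = -0.0000 N (compression)
  F[4-5] = +0.0000 N (tension)
  Rx@0 = +2548.1600 N
  Ry@0 = +3131.9330 N
  Ry@4 = -180.5530 N

2825.407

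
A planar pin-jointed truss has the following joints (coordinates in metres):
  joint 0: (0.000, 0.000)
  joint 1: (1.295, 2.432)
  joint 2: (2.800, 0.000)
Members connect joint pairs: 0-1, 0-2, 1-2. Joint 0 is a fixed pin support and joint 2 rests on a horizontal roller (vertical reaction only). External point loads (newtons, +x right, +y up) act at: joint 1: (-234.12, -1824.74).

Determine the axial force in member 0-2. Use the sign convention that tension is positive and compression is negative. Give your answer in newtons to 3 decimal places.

N=3 nodes, M=3 members, R=3 reactions → 2N=6, M+R=6
member 0 (0-1): L=2.7553, (cx,cy)=(0.4700,0.8827)
member 1 (0-2): L=2.8000, (cx,cy)=(1.0000,0.0000)
member 2 (1-2): L=2.8600, (cx,cy)=(0.5262,-0.8503)
solve A·x = −loads:
  F[0-1] = -1341.5608 N (compression)
  F[0-2] = +396.4192 N (tension)
  F[1-2] = -753.3304 N (compression)
  Rx@0 = +234.1200 N
  Ry@0 = +1184.1477 N
  Ry@2 = +640.5923 N

396.419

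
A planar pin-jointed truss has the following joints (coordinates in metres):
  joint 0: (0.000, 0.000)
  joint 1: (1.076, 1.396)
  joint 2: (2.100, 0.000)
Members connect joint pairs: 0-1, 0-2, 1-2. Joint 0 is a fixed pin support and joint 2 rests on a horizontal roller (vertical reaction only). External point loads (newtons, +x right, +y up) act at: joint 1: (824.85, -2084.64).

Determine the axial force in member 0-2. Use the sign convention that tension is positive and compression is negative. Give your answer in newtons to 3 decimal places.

1185.712

N=3 nodes, M=3 members, R=3 reactions → 2N=6, M+R=6
member 0 (0-1): L=1.7626, (cx,cy)=(0.6105,0.7920)
member 1 (0-2): L=2.1000, (cx,cy)=(1.0000,0.0000)
member 2 (1-2): L=1.7313, (cx,cy)=(0.5915,-0.8063)
solve A·x = −loads:
  F[0-1] = -591.1134 N (compression)
  F[0-2] = +1185.7118 N (tension)
  F[1-2] = -2004.7073 N (compression)
  Rx@0 = -824.8500 N
  Ry@0 = +468.1813 N
  Ry@2 = +1616.4587 N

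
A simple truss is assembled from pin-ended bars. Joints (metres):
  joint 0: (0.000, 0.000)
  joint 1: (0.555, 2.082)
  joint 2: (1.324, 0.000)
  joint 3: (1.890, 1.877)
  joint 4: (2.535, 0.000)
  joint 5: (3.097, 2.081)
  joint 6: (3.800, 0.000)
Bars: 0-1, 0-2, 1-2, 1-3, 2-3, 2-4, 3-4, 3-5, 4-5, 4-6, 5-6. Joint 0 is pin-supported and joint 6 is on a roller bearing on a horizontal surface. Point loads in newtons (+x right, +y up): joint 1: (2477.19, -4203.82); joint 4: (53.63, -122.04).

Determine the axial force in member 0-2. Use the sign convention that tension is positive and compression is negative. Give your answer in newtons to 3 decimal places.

N=7 nodes, M=11 members, R=3 reactions → 2N=14, M+R=14
member 0 (0-1): L=2.1547, (cx,cy)=(0.2576,0.9663)
member 1 (0-2): L=1.3240, (cx,cy)=(1.0000,0.0000)
member 2 (1-2): L=2.2195, (cx,cy)=(0.3465,-0.9381)
member 3 (1-3): L=1.3506, (cx,cy)=(0.9884,-0.1518)
member 4 (2-3): L=1.9605, (cx,cy)=(0.2887,0.9574)
member 5 (2-4): L=1.2110, (cx,cy)=(1.0000,0.0000)
member 6 (3-4): L=1.9847, (cx,cy)=(0.3250,-0.9457)
member 7 (3-5): L=1.2241, (cx,cy)=(0.9860,0.1667)
member 8 (4-5): L=2.1556, (cx,cy)=(0.2607,0.9654)
member 9 (4-6): L=1.2650, (cx,cy)=(1.0000,0.0000)
member 10 (5-6): L=2.1965, (cx,cy)=(0.3200,-0.9474)
solve A·x = −loads:
  F[0-1] = -2352.6098 N (compression)
  F[0-2] = +3136.7958 N (tension)
  F[1-2] = -1646.7659 N (compression)
  F[1-3] = -2542.0490 N (compression)
  F[2-3] = +1613.4665 N (tension)
  F[2-4] = +2100.4127 N (tension)
  F[3-4] = -2275.0553 N (compression)
  F[3-5] = -1325.9749 N (compression)
  F[4-5] = +2355.0587 N (tension)
  F[4-6] = +693.4167 N (tension)
  F[5-6] = -2166.5928 N (compression)
  Rx@0 = -2530.8200 N
  Ry@0 = +2273.2281 N
  Ry@6 = +2052.6319 N

3136.796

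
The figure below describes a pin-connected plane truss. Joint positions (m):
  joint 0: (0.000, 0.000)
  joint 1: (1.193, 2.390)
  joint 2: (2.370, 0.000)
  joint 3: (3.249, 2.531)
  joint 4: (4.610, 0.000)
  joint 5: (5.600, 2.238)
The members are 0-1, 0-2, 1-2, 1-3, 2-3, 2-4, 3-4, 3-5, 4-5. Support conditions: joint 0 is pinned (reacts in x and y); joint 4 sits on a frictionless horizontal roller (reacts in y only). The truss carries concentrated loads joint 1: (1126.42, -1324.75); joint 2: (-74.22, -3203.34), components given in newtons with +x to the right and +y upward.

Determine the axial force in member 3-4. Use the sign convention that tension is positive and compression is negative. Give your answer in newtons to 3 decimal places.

N=6 nodes, M=9 members, R=3 reactions → 2N=12, M+R=12
member 0 (0-1): L=2.6712, (cx,cy)=(0.4466,0.8947)
member 1 (0-2): L=2.3700, (cx,cy)=(1.0000,0.0000)
member 2 (1-2): L=2.6641, (cx,cy)=(0.4418,-0.8971)
member 3 (1-3): L=2.0608, (cx,cy)=(0.9977,0.0684)
member 4 (2-3): L=2.6793, (cx,cy)=(0.3281,0.9447)
member 5 (2-4): L=2.2400, (cx,cy)=(1.0000,0.0000)
member 6 (3-4): L=2.8737, (cx,cy)=(0.4736,-0.8807)
member 7 (3-5): L=2.3692, (cx,cy)=(0.9923,-0.1237)
member 8 (4-5): L=2.4472, (cx,cy)=(0.4045,0.9145)
solve A·x = −loads:
  F[0-1] = -2184.4091 N (compression)
  F[0-2] = +2027.7888 N (tension)
  F[1-2] = +523.5466 N (tension)
  F[1-3] = -2338.7924 N (compression)
  F[2-3] = +2893.8244 N (tension)
  F[2-4] = +1383.9296 N (tension)
  F[3-4] = -2922.1380 N (compression)
  F[3-5] = +0.0000 N (tension)
  F[4-5] = -0.0000 N (compression)
  Rx@0 = -1052.2000 N
  Ry@0 = +1954.4487 N
  Ry@4 = +2573.6413 N

-2922.138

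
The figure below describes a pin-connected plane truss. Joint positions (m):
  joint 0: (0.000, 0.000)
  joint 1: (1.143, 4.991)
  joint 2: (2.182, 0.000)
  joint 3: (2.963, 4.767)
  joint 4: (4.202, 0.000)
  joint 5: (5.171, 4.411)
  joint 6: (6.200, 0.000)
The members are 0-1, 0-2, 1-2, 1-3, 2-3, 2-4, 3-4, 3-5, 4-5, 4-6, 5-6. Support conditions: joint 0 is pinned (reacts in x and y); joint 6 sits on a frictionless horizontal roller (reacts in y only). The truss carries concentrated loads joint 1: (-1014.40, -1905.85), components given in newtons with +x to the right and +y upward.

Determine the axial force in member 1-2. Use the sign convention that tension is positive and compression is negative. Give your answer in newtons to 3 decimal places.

N=7 nodes, M=11 members, R=3 reactions → 2N=14, M+R=14
member 0 (0-1): L=5.1202, (cx,cy)=(0.2232,0.9748)
member 1 (0-2): L=2.1820, (cx,cy)=(1.0000,0.0000)
member 2 (1-2): L=5.0980, (cx,cy)=(0.2038,-0.9790)
member 3 (1-3): L=1.8337, (cx,cy)=(0.9925,-0.1222)
member 4 (2-3): L=4.8306, (cx,cy)=(0.1617,0.9868)
member 5 (2-4): L=2.0200, (cx,cy)=(1.0000,0.0000)
member 6 (3-4): L=4.9254, (cx,cy)=(0.2516,-0.9678)
member 7 (3-5): L=2.2365, (cx,cy)=(0.9873,-0.1592)
member 8 (4-5): L=4.5162, (cx,cy)=(0.2146,0.9767)
member 9 (4-6): L=1.9980, (cx,cy)=(1.0000,0.0000)
member 10 (5-6): L=4.5294, (cx,cy)=(0.2272,-0.9739)
solve A·x = −loads:
  F[0-1] = -2432.4726 N (compression)
  F[0-2] = -471.3916 N (compression)
  F[1-2] = +426.8897 N (tension)
  F[1-3] = +387.2895 N (tension)
  F[2-3] = -423.5018 N (compression)
  F[2-4] = -315.9177 N (compression)
  F[3-4] = +446.7919 N (tension)
  F[3-5] = +206.1538 N (tension)
  F[4-5] = -442.7357 N (compression)
  F[4-6] = -108.5312 N (compression)
  F[5-6] = +477.7307 N (tension)
  Rx@0 = +1014.4000 N
  Ry@0 = +2371.0893 N
  Ry@6 = -465.2393 N

426.890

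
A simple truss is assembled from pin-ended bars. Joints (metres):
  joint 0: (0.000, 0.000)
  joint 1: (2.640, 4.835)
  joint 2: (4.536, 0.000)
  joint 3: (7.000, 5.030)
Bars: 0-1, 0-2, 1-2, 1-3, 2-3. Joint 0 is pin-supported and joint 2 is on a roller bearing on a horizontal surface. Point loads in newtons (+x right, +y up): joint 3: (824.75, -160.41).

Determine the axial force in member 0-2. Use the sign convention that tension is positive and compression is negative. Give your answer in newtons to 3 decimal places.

N=4 nodes, M=5 members, R=3 reactions → 2N=8, M+R=8
member 0 (0-1): L=5.5088, (cx,cy)=(0.4792,0.8777)
member 1 (0-2): L=4.5360, (cx,cy)=(1.0000,0.0000)
member 2 (1-2): L=5.1935, (cx,cy)=(0.3651,-0.9310)
member 3 (1-3): L=4.3644, (cx,cy)=(0.9990,0.0447)
member 4 (2-3): L=5.6011, (cx,cy)=(0.4399,0.8980)
solve A·x = −loads:
  F[0-1] = +1141.3027 N (tension)
  F[0-2] = +277.7994 N (tension)
  F[1-2] = -1031.6038 N (compression)
  F[1-3] = +924.4861 N (tension)
  F[2-3] = -224.6183 N (compression)
  Rx@0 = -824.7500 N
  Ry@0 = -1001.7070 N
  Ry@2 = +1162.1170 N

277.799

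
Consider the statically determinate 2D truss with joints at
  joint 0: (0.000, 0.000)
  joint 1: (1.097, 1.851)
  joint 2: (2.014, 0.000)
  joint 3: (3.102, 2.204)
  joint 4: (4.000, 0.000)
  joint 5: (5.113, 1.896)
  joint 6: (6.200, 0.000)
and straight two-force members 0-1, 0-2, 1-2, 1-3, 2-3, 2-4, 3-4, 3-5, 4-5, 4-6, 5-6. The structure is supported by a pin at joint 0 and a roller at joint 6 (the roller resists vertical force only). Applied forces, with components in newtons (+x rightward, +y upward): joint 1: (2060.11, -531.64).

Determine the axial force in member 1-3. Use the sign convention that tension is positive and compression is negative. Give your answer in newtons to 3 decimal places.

N=7 nodes, M=11 members, R=3 reactions → 2N=14, M+R=14
member 0 (0-1): L=2.1517, (cx,cy)=(0.5098,0.8603)
member 1 (0-2): L=2.0140, (cx,cy)=(1.0000,0.0000)
member 2 (1-2): L=2.0657, (cx,cy)=(0.4439,-0.8961)
member 3 (1-3): L=2.0358, (cx,cy)=(0.9849,0.1734)
member 4 (2-3): L=2.4579, (cx,cy)=(0.4427,0.8967)
member 5 (2-4): L=1.9860, (cx,cy)=(1.0000,0.0000)
member 6 (3-4): L=2.3799, (cx,cy)=(0.3773,-0.9261)
member 7 (3-5): L=2.0344, (cx,cy)=(0.9885,-0.1514)
member 8 (4-5): L=2.1985, (cx,cy)=(0.5062,0.8624)
member 9 (4-6): L=2.2000, (cx,cy)=(1.0000,0.0000)
member 10 (5-6): L=2.1855, (cx,cy)=(0.4974,-0.8675)
solve A·x = −loads:
  F[0-1] = +206.2942 N (tension)
  F[0-2] = +1954.9328 N (tension)
  F[1-2] = -1081.1624 N (compression)
  F[1-3] = -1497.6703 N (compression)
  F[2-3] = +1080.4066 N (tension)
  F[2-4] = +996.7414 N (tension)
  F[3-4] = -640.8561 N (compression)
  F[3-5] = -763.7343 N (compression)
  F[4-5] = +688.1864 N (tension)
  F[4-6] = +406.5406 N (tension)
  F[5-6] = -817.3800 N (compression)
  Rx@0 = -2060.1100 N
  Ry@0 = -177.4685 N
  Ry@6 = +709.1085 N

-1497.670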